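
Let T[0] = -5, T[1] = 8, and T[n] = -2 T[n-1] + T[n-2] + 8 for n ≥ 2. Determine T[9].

T[2] = -2(8) + (-5) + 8 = -13
T[3] = -2(-13) + 8 + 8 = 42
T[4] = -2(42) + (-13) + 8 = -89
T[5] = -2(-89) + 42 + 8 = 228
T[6] = -2(228) + (-89) + 8 = -537
T[7] = -2(-537) + 228 + 8 = 1310
T[8] = -2(1310) + (-537) + 8 = -3149
T[9] = -2(-3149) + 1310 + 8 = 7616

7616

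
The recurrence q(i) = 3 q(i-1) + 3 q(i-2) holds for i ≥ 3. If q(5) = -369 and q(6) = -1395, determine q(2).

Rearranging, q(i-2) = (q(i) - 3 q(i-1)) / 3.
q(4) = (-1395 - 3(-369)) / 3 = -288/3 = -96
q(3) = (-369 - 3(-96)) / 3 = -81/3 = -27
q(2) = (-96 - 3(-27)) / 3 = -15/3 = -5

-5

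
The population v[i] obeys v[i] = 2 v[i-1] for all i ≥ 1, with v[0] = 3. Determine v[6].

192

v[1] = 2*3 = 6
v[2] = 2*6 = 12
v[3] = 2*12 = 24
v[4] = 2*24 = 48
v[5] = 2*48 = 96
v[6] = 2*96 = 192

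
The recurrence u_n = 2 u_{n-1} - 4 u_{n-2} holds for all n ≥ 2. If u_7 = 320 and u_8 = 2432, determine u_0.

-7

Rearranging, u_{n-2} = (u_n - 2 u_{n-1}) / -4.
u_6 = (2432 - 2·320) / -4 = 1792/-4 = -448
u_5 = (320 - 2·(-448)) / -4 = 1216/-4 = -304
u_4 = (-448 - 2·(-304)) / -4 = 160/-4 = -40
u_3 = (-304 - 2·(-40)) / -4 = -224/-4 = 56
u_2 = (-40 - 2·56) / -4 = -152/-4 = 38
u_1 = (56 - 2·38) / -4 = -20/-4 = 5
u_0 = (38 - 2·5) / -4 = 28/-4 = -7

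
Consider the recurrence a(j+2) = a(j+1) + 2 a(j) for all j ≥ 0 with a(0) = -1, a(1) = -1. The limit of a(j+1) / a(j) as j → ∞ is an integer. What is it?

2

The characteristic equation is r^2 - r - 2 = 0, which factors as (r - 2)(r + 1) = 0.
So the roots are 2 and -1. Since |2| > |-1| and the coefficient of 2^j is non-zero, the ratio tends to 2.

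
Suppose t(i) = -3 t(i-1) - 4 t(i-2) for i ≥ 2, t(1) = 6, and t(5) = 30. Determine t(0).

8

Let t(0) = y.
t(2) = -18 - 4y
t(3) = 30 + 12y
t(4) = -18 - 20y
t(5) = -66 + 12y
So -66 + 12y = 30, giving y = 8.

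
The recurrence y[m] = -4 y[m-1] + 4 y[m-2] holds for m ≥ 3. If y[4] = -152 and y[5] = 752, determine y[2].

Rearranging, y[m-2] = (y[m] + 4 y[m-1]) / 4.
y[3] = (752 + 4·(-152)) / 4 = 144/4 = 36
y[2] = (-152 + 4·36) / 4 = -8/4 = -2

-2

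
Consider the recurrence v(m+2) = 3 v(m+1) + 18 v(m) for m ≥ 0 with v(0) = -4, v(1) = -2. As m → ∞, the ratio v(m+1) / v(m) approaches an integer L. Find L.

6

The characteristic equation is r^2 - 3r - 18 = 0, which factors as (r - 6)(r + 3) = 0.
So the roots are 6 and -3. Since |6| > |-3| and the coefficient of 6^m is non-zero, the ratio tends to 6.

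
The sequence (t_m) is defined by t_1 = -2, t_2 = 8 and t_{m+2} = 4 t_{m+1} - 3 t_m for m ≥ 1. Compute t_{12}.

885728

t_3 = 4*8 - 3*(-2) = 38
t_4 = 4*38 - 3*8 = 128
t_5 = 4*128 - 3*38 = 398
t_6 = 4*398 - 3*128 = 1208
t_7 = 4*1208 - 3*398 = 3638
t_8 = 4*3638 - 3*1208 = 10928
t_9 = 4*10928 - 3*3638 = 32798
t_{10} = 4*32798 - 3*10928 = 98408
t_{11} = 4*98408 - 3*32798 = 295238
t_{12} = 4*295238 - 3*98408 = 885728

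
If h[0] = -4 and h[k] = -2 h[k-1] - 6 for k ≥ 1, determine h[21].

The fixed point is -6/(1 + 2) = -2, so h[k] + 2 = -2(h[k-1] + 2).
Hence h[k] = -2·(-2)^k - 2.
h[21] = -2·(-2)^{21} - 2 = -2·-2097152 - 2 = 4194302.

4194302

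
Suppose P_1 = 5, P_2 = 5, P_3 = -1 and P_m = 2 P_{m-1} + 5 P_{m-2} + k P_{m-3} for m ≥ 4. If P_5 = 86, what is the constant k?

3

P_4 = 23 + 5k
P_5 = 41 + 15k
So 41 + 15k = 86, giving k = 3.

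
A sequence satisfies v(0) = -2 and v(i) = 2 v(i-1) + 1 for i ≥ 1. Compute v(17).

The fixed point is 1/(1 - 2) = -1, so v(i) + 1 = 2(v(i-1) + 1).
Hence v(i) = -1·2^i - 1.
v(17) = -1·2^{17} - 1 = -1·131072 - 1 = -131073.

-131073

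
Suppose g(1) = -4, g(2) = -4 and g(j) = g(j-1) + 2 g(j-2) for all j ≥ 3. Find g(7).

g(3) = (-4) + 2·(-4) = -12
g(4) = (-12) + 2·(-4) = -20
g(5) = (-20) + 2·(-12) = -44
g(6) = (-44) + 2·(-20) = -84
g(7) = (-84) + 2·(-44) = -172

-172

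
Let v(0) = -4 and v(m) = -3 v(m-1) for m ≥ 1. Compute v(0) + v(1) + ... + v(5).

728

v(1) = -3·(-4) = 12
v(2) = -3·12 = -36
v(3) = -3·(-36) = 108
v(4) = -3·108 = -324
v(5) = -3·(-324) = 972
Sum = (-4) + 12 + (-36) + 108 + (-324) + 972 = 728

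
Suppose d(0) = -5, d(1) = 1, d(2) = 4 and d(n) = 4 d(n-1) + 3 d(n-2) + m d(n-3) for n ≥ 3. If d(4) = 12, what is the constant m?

4

d(3) = 19 - 5m
d(4) = 88 - 19m
So 88 - 19m = 12, giving m = 4.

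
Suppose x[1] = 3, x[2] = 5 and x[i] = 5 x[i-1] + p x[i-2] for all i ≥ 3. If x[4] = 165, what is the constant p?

x[3] = 25 + 3p
x[4] = 125 + 20p
So 125 + 20p = 165, giving p = 2.

2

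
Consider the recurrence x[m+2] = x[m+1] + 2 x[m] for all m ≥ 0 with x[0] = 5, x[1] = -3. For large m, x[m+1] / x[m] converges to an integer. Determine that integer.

The characteristic equation is r^2 - r - 2 = 0, which factors as (r - 2)(r + 1) = 0.
So the roots are 2 and -1. Since |2| > |-1| and the coefficient of 2^m is non-zero, the ratio tends to 2.

2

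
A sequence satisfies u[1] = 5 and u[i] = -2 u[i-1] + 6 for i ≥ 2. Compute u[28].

-402653182

The fixed point is 6/(1 + 2) = 2, so u[i] - 2 = -2(u[i-1] - 2).
Hence u[i] = 3·(-2)^{i-1} + 2.
u[28] = 3·(-2)^{27} + 2 = 3·-134217728 + 2 = -402653182.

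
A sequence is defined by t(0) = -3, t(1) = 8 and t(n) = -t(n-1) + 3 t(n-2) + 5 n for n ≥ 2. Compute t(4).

t(2) = -8 + 3*(-3) + 10 = -7
t(3) = -(-7) + 3*8 + 15 = 46
t(4) = -46 + 3*(-7) + 20 = -47

-47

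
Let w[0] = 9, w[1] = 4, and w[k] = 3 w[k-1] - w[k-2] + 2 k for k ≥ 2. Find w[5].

197

w[2] = 3(4) - 9 + 4 = 7
w[3] = 3(7) - 4 + 6 = 23
w[4] = 3(23) - 7 + 8 = 70
w[5] = 3(70) - 23 + 10 = 197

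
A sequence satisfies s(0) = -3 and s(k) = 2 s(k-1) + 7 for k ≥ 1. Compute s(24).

The fixed point is 7/(1 - 2) = -7, so s(k) + 7 = 2(s(k-1) + 7).
Hence s(k) = 4·2^k - 7.
s(24) = 4·2^{24} - 7 = 4·16777216 - 7 = 67108857.

67108857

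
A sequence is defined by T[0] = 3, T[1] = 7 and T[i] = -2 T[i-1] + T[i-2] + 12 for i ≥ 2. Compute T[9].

2215

T[2] = -2·7 + 3 + 12 = 1
T[3] = -2·1 + 7 + 12 = 17
T[4] = -2·17 + 1 + 12 = -21
T[5] = -2·(-21) + 17 + 12 = 71
T[6] = -2·71 + (-21) + 12 = -151
T[7] = -2·(-151) + 71 + 12 = 385
T[8] = -2·385 + (-151) + 12 = -909
T[9] = -2·(-909) + 385 + 12 = 2215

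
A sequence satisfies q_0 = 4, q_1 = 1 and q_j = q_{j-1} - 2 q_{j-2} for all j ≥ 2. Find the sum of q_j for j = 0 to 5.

17

q_2 = 1 - 2·4 = -7
q_3 = (-7) - 2·1 = -9
q_4 = (-9) - 2·(-7) = 5
q_5 = 5 - 2·(-9) = 23
Sum = 4 + 1 + (-7) + (-9) + 5 + 23 = 17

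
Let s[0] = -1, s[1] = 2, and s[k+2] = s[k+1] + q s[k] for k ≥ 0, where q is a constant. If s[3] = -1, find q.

s[2] = 2 - q
s[3] = 2 + q
So 2 + q = -1, giving q = -3.

-3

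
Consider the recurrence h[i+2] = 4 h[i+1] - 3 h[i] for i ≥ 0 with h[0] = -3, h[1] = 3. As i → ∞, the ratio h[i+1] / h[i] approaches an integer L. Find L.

The characteristic equation is r^2 - 4r + 3 = 0, which factors as (r - 3)(r - 1) = 0.
So the roots are 3 and 1. Since |3| > |1| and the coefficient of 3^i is non-zero, the ratio tends to 3.

3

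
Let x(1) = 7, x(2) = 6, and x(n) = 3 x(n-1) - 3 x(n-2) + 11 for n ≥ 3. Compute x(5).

x(3) = 3·6 - 3·7 + 11 = 8
x(4) = 3·8 - 3·6 + 11 = 17
x(5) = 3·17 - 3·8 + 11 = 38

38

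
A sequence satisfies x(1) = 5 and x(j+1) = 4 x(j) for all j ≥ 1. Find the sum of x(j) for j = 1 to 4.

425

x(2) = 4*5 = 20
x(3) = 4*20 = 80
x(4) = 4*80 = 320
Sum = 5 + 20 + 80 + 320 = 425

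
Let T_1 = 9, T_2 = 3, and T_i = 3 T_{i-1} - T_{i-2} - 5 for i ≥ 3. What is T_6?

-189

T_3 = 3(3) - 9 - 5 = -5
T_4 = 3(-5) - 3 - 5 = -23
T_5 = 3(-23) - (-5) - 5 = -69
T_6 = 3(-69) - (-23) - 5 = -189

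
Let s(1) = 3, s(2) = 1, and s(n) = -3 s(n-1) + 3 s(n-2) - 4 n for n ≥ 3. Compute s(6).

s(3) = -3*1 + 3*3 - 12 = -6
s(4) = -3*(-6) + 3*1 - 16 = 5
s(5) = -3*5 + 3*(-6) - 20 = -53
s(6) = -3*(-53) + 3*5 - 24 = 150

150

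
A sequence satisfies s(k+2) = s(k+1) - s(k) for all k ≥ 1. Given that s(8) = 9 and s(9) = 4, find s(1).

5

Rearranging, s(k-2) = -(s(k) - s(k-1)).
s(7) = -(4 - 9) = 5
s(6) = -(9 - 5) = -4
s(5) = -(5 - (-4)) = -9
s(4) = -(-4 - (-9)) = -5
s(3) = -(-9 - (-5)) = 4
s(2) = -(-5 - 4) = 9
s(1) = -(4 - 9) = 5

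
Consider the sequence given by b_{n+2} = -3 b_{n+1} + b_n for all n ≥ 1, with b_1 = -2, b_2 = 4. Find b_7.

b_3 = -3(4) + (-2) = -14
b_4 = -3(-14) + 4 = 46
b_5 = -3(46) + (-14) = -152
b_6 = -3(-152) + 46 = 502
b_7 = -3(502) + (-152) = -1658

-1658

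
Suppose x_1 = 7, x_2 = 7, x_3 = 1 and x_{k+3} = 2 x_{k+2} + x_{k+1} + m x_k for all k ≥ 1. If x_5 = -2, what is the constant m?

-1

x_4 = 9 + 7m
x_5 = 19 + 21m
So 19 + 21m = -2, giving m = -1.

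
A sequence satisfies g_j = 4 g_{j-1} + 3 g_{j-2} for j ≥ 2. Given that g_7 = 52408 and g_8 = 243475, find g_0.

3

Rearranging, g_{j-2} = (g_j - 4 g_{j-1}) / 3.
g_6 = (243475 - 4·52408) / 3 = 33843/3 = 11281
g_5 = (52408 - 4·11281) / 3 = 7284/3 = 2428
g_4 = (11281 - 4·2428) / 3 = 1569/3 = 523
g_3 = (2428 - 4·523) / 3 = 336/3 = 112
g_2 = (523 - 4·112) / 3 = 75/3 = 25
g_1 = (112 - 4·25) / 3 = 12/3 = 4
g_0 = (25 - 4·4) / 3 = 9/3 = 3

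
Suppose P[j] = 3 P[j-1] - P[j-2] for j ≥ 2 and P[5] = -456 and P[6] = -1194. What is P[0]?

6

Rearranging, P[j-2] = -(P[j] - 3 P[j-1]).
P[4] = -(-1194 - 3*(-456)) = -174
P[3] = -(-456 - 3*(-174)) = -66
P[2] = -(-174 - 3*(-66)) = -24
P[1] = -(-66 - 3*(-24)) = -6
P[0] = -(-24 - 3*(-6)) = 6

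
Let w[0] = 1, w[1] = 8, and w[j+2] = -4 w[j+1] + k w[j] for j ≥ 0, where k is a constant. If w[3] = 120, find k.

-2

w[2] = -32 + k
w[3] = 128 + 4k
So 128 + 4k = 120, giving k = -2.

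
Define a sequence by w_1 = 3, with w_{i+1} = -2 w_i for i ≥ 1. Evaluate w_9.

768

w_2 = -2·3 = -6
w_3 = -2·(-6) = 12
w_4 = -2·12 = -24
w_5 = -2·(-24) = 48
w_6 = -2·48 = -96
w_7 = -2·(-96) = 192
w_8 = -2·192 = -384
w_9 = -2·(-384) = 768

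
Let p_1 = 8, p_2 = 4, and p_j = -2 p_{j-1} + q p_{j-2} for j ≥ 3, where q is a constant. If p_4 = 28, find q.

-1

p_3 = -8 + 8q
p_4 = 16 - 12q
So 16 - 12q = 28, giving q = -1.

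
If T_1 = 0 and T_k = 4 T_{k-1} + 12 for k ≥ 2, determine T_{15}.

1073741820

The fixed point is 12/(1 - 4) = -4, so T_k + 4 = 4(T_{k-1} + 4).
Hence T_k = 4·4^{k-1} - 4.
T_{15} = 4·4^{14} - 4 = 4·268435456 - 4 = 1073741820.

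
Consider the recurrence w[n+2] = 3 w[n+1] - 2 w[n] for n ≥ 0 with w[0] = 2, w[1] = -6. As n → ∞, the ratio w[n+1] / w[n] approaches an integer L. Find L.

The characteristic equation is r^2 - 3r + 2 = 0, which factors as (r - 2)(r - 1) = 0.
So the roots are 2 and 1. Since |2| > |1| and the coefficient of 2^n is non-zero, the ratio tends to 2.

2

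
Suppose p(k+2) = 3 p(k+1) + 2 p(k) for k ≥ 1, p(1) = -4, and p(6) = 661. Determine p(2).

Let p(2) = v.
p(3) = -8 + 3v
p(4) = -24 + 11v
p(5) = -88 + 39v
p(6) = -312 + 139v
So -312 + 139v = 661, giving v = 7.

7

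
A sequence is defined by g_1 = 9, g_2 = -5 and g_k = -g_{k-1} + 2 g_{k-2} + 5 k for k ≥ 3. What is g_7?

448

g_3 = -(-5) + 2(9) + 15 = 38
g_4 = -38 + 2(-5) + 20 = -28
g_5 = -(-28) + 2(38) + 25 = 129
g_6 = -129 + 2(-28) + 30 = -155
g_7 = -(-155) + 2(129) + 35 = 448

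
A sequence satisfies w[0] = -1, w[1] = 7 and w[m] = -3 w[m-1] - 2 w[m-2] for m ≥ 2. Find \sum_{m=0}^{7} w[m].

w[2] = -3*7 - 2*(-1) = -19
w[3] = -3*(-19) - 2*7 = 43
w[4] = -3*43 - 2*(-19) = -91
w[5] = -3*(-91) - 2*43 = 187
w[6] = -3*187 - 2*(-91) = -379
w[7] = -3*(-379) - 2*187 = 763
Sum = (-1) + 7 + (-19) + 43 + (-91) + 187 + (-379) + 763 = 510

510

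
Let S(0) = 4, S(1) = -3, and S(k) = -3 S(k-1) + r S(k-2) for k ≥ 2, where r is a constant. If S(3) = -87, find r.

4

S(2) = 9 + 4r
S(3) = -27 - 15r
So -27 - 15r = -87, giving r = 4.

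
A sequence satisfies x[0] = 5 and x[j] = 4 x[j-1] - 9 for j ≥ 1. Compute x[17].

The fixed point is -9/(1 - 4) = 3, so x[j] - 3 = 4(x[j-1] - 3).
Hence x[j] = 2·4^j + 3.
x[17] = 2·4^{17} + 3 = 2·17179869184 + 3 = 34359738371.

34359738371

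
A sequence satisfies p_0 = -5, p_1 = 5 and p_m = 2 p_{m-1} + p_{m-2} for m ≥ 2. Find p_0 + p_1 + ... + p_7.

p_2 = 2*5 + (-5) = 5
p_3 = 2*5 + 5 = 15
p_4 = 2*15 + 5 = 35
p_5 = 2*35 + 15 = 85
p_6 = 2*85 + 35 = 205
p_7 = 2*205 + 85 = 495
Sum = (-5) + 5 + 5 + 15 + 35 + 85 + 205 + 495 = 840

840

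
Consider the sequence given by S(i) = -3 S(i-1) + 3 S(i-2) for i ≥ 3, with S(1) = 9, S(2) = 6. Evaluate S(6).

S(3) = -3*6 + 3*9 = 9
S(4) = -3*9 + 3*6 = -9
S(5) = -3*(-9) + 3*9 = 54
S(6) = -3*54 + 3*(-9) = -189

-189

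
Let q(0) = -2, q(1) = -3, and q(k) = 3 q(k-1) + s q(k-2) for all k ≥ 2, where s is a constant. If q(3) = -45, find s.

2

q(2) = -9 - 2s
q(3) = -27 - 9s
So -27 - 9s = -45, giving s = 2.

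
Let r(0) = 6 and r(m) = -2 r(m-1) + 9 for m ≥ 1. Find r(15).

The fixed point is 9/(1 + 2) = 3, so r(m) - 3 = -2(r(m-1) - 3).
Hence r(m) = 3·(-2)^m + 3.
r(15) = 3·(-2)^{15} + 3 = 3·-32768 + 3 = -98301.

-98301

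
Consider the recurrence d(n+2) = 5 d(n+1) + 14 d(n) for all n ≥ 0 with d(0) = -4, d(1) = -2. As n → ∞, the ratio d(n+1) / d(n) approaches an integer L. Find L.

The characteristic equation is r^2 - 5r - 14 = 0, which factors as (r - 7)(r + 2) = 0.
So the roots are 7 and -2. Since |7| > |-2| and the coefficient of 7^n is non-zero, the ratio tends to 7.

7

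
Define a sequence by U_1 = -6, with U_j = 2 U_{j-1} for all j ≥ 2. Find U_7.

-384

U_2 = 2*(-6) = -12
U_3 = 2*(-12) = -24
U_4 = 2*(-24) = -48
U_5 = 2*(-48) = -96
U_6 = 2*(-96) = -192
U_7 = 2*(-192) = -384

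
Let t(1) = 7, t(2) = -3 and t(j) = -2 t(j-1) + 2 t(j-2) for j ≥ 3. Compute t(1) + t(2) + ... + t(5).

t(3) = -2(-3) + 2(7) = 20
t(4) = -2(20) + 2(-3) = -46
t(5) = -2(-46) + 2(20) = 132
Sum = 7 + (-3) + 20 + (-46) + 132 = 110

110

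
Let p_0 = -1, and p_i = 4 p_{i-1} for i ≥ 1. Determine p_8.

-65536

p_1 = 4*(-1) = -4
p_2 = 4*(-4) = -16
p_3 = 4*(-16) = -64
p_4 = 4*(-64) = -256
p_5 = 4*(-256) = -1024
p_6 = 4*(-1024) = -4096
p_7 = 4*(-4096) = -16384
p_8 = 4*(-16384) = -65536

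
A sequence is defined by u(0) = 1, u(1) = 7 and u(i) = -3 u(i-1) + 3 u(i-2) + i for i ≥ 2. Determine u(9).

u(2) = -3(7) + 3(1) + 2 = -16
u(3) = -3(-16) + 3(7) + 3 = 72
u(4) = -3(72) + 3(-16) + 4 = -260
u(5) = -3(-260) + 3(72) + 5 = 1001
u(6) = -3(1001) + 3(-260) + 6 = -3777
u(7) = -3(-3777) + 3(1001) + 7 = 14341
u(8) = -3(14341) + 3(-3777) + 8 = -54346
u(9) = -3(-54346) + 3(14341) + 9 = 206070

206070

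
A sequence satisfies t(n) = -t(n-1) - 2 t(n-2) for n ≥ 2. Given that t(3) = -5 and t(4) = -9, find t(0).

Rearranging, t(n-2) = (t(n) + t(n-1)) / -2.
t(2) = (-9 + (-5)) / -2 = -14/-2 = 7
t(1) = (-5 + 7) / -2 = 2/-2 = -1
t(0) = (7 + (-1)) / -2 = 6/-2 = -3

-3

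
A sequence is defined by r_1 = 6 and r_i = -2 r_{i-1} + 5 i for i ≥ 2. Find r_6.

r_2 = -2·6 + 10 = -2
r_3 = -2·(-2) + 15 = 19
r_4 = -2·19 + 20 = -18
r_5 = -2·(-18) + 25 = 61
r_6 = -2·61 + 30 = -92

-92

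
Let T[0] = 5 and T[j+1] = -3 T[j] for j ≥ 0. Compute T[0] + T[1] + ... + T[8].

24605

T[1] = -3·5 = -15
T[2] = -3·(-15) = 45
T[3] = -3·45 = -135
T[4] = -3·(-135) = 405
T[5] = -3·405 = -1215
T[6] = -3·(-1215) = 3645
T[7] = -3·3645 = -10935
T[8] = -3·(-10935) = 32805
Sum = 5 + (-15) + 45 + (-135) + 405 + (-1215) + 3645 + (-10935) + 32805 = 24605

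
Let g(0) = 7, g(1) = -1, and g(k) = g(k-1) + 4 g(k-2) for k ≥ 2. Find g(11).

g(2) = (-1) + 4*7 = 27
g(3) = 27 + 4*(-1) = 23
g(4) = 23 + 4*27 = 131
g(5) = 131 + 4*23 = 223
g(6) = 223 + 4*131 = 747
g(7) = 747 + 4*223 = 1639
g(8) = 1639 + 4*747 = 4627
g(9) = 4627 + 4*1639 = 11183
g(10) = 11183 + 4*4627 = 29691
g(11) = 29691 + 4*11183 = 74423

74423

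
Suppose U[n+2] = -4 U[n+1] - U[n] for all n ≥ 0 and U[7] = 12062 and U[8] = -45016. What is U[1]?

2

Rearranging, U[n-2] = -(U[n] + 4 U[n-1]).
U[6] = -(-45016 + 4*12062) = -3232
U[5] = -(12062 + 4*(-3232)) = 866
U[4] = -(-3232 + 4*866) = -232
U[3] = -(866 + 4*(-232)) = 62
U[2] = -(-232 + 4*62) = -16
U[1] = -(62 + 4*(-16)) = 2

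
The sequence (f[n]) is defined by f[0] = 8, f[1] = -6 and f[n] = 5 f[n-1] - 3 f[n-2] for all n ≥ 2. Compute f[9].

f[2] = 5(-6) - 3(8) = -54
f[3] = 5(-54) - 3(-6) = -252
f[4] = 5(-252) - 3(-54) = -1098
f[5] = 5(-1098) - 3(-252) = -4734
f[6] = 5(-4734) - 3(-1098) = -20376
f[7] = 5(-20376) - 3(-4734) = -87678
f[8] = 5(-87678) - 3(-20376) = -377262
f[9] = 5(-377262) - 3(-87678) = -1623276

-1623276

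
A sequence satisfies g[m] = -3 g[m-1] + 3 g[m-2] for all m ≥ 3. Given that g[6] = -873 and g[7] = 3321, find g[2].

2

Rearranging, g[m-2] = (g[m] + 3 g[m-1]) / 3.
g[5] = (3321 + 3·(-873)) / 3 = 702/3 = 234
g[4] = (-873 + 3·234) / 3 = -171/3 = -57
g[3] = (234 + 3·(-57)) / 3 = 63/3 = 21
g[2] = (-57 + 3·21) / 3 = 6/3 = 2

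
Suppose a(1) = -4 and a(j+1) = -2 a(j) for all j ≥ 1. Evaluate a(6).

128

a(2) = -2·(-4) = 8
a(3) = -2·8 = -16
a(4) = -2·(-16) = 32
a(5) = -2·32 = -64
a(6) = -2·(-64) = 128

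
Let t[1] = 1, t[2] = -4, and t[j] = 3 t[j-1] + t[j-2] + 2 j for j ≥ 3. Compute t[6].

t[3] = 3*(-4) + 1 + 6 = -5
t[4] = 3*(-5) + (-4) + 8 = -11
t[5] = 3*(-11) + (-5) + 10 = -28
t[6] = 3*(-28) + (-11) + 12 = -83

-83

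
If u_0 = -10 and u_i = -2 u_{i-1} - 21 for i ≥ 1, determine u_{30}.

The fixed point is -21/(1 + 2) = -7, so u_i + 7 = -2(u_{i-1} + 7).
Hence u_i = -3·(-2)^i - 7.
u_{30} = -3·(-2)^{30} - 7 = -3·1073741824 - 7 = -3221225479.

-3221225479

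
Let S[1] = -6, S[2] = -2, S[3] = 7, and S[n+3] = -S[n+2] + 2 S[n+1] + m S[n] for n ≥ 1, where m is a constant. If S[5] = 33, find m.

S[4] = -11 - 6m
S[5] = 25 + 4m
So 25 + 4m = 33, giving m = 2.

2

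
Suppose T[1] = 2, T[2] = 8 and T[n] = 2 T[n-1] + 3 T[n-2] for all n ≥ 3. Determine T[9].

T[3] = 2(8) + 3(2) = 22
T[4] = 2(22) + 3(8) = 68
T[5] = 2(68) + 3(22) = 202
T[6] = 2(202) + 3(68) = 608
T[7] = 2(608) + 3(202) = 1822
T[8] = 2(1822) + 3(608) = 5468
T[9] = 2(5468) + 3(1822) = 16402

16402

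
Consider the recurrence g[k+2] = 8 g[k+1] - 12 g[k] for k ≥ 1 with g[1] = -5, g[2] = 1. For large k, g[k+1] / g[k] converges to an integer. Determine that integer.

6

The characteristic equation is r^2 - 8r + 12 = 0, which factors as (r - 6)(r - 2) = 0.
So the roots are 6 and 2. Since |6| > |2| and the coefficient of 6^k is non-zero, the ratio tends to 6.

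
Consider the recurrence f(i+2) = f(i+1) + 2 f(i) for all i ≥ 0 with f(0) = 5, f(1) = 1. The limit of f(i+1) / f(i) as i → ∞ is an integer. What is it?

2

The characteristic equation is r^2 - r - 2 = 0, which factors as (r - 2)(r + 1) = 0.
So the roots are 2 and -1. Since |2| > |-1| and the coefficient of 2^i is non-zero, the ratio tends to 2.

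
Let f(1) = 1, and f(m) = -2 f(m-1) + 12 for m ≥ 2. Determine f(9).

-764

f(2) = -2(1) + 12 = 10
f(3) = -2(10) + 12 = -8
f(4) = -2(-8) + 12 = 28
f(5) = -2(28) + 12 = -44
f(6) = -2(-44) + 12 = 100
f(7) = -2(100) + 12 = -188
f(8) = -2(-188) + 12 = 388
f(9) = -2(388) + 12 = -764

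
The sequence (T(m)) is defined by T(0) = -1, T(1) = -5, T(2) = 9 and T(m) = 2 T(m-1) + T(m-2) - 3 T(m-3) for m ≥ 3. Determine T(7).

353

T(3) = 2*9 + (-5) - 3*(-1) = 16
T(4) = 2*16 + 9 - 3*(-5) = 56
T(5) = 2*56 + 16 - 3*9 = 101
T(6) = 2*101 + 56 - 3*16 = 210
T(7) = 2*210 + 101 - 3*56 = 353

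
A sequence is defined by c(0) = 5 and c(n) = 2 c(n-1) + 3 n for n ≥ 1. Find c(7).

c(1) = 2*5 + 3 = 13
c(2) = 2*13 + 6 = 32
c(3) = 2*32 + 9 = 73
c(4) = 2*73 + 12 = 158
c(5) = 2*158 + 15 = 331
c(6) = 2*331 + 18 = 680
c(7) = 2*680 + 21 = 1381

1381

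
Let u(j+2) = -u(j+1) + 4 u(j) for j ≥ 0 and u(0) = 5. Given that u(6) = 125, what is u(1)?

Let u(1) = v.
u(2) = 20 - v
u(3) = -20 + 5v
u(4) = 100 - 9v
u(5) = -180 + 29v
u(6) = 580 - 65v
So 580 - 65v = 125, giving v = 7.

7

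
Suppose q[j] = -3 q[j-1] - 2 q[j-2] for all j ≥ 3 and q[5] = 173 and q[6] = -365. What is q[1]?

Rearranging, q[j-2] = (q[j] + 3 q[j-1]) / -2.
q[4] = (-365 + 3·173) / -2 = 154/-2 = -77
q[3] = (173 + 3·(-77)) / -2 = -58/-2 = 29
q[2] = (-77 + 3·29) / -2 = 10/-2 = -5
q[1] = (29 + 3·(-5)) / -2 = 14/-2 = -7

-7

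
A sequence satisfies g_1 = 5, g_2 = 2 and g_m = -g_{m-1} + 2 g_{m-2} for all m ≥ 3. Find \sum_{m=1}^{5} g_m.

g_3 = -2 + 2(5) = 8
g_4 = -8 + 2(2) = -4
g_5 = -(-4) + 2(8) = 20
Sum = 5 + 2 + 8 + (-4) + 20 = 31

31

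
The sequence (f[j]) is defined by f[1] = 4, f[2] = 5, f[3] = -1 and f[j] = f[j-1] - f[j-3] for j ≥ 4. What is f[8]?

f[4] = (-1) - 4 = -5
f[5] = (-5) - 5 = -10
f[6] = (-10) - (-1) = -9
f[7] = (-9) - (-5) = -4
f[8] = (-4) - (-10) = 6

6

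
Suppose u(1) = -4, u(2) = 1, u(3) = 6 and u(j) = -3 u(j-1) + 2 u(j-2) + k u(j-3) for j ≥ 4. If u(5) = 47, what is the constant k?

u(4) = -16 - 4k
u(5) = 60 + 13k
So 60 + 13k = 47, giving k = -1.

-1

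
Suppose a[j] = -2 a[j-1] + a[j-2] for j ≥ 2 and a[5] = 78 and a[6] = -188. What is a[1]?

Rearranging, a[j-2] = a[j] + 2 a[j-1].
a[4] = -188 + 2*78 = -32
a[3] = 78 + 2*(-32) = 14
a[2] = -32 + 2*14 = -4
a[1] = 14 + 2*(-4) = 6

6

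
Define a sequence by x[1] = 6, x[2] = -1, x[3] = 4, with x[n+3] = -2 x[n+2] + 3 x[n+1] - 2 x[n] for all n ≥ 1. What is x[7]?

x[4] = -2*4 + 3*(-1) - 2*6 = -23
x[5] = -2*(-23) + 3*4 - 2*(-1) = 60
x[6] = -2*60 + 3*(-23) - 2*4 = -197
x[7] = -2*(-197) + 3*60 - 2*(-23) = 620

620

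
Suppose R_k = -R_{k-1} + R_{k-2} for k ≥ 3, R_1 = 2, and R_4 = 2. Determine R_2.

2

Let R_2 = z.
R_3 = 2 - z
R_4 = -2 + 2z
So -2 + 2z = 2, giving z = 2.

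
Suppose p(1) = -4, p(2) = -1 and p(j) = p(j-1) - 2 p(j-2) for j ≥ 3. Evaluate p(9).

59

p(3) = (-1) - 2(-4) = 7
p(4) = 7 - 2(-1) = 9
p(5) = 9 - 2(7) = -5
p(6) = (-5) - 2(9) = -23
p(7) = (-23) - 2(-5) = -13
p(8) = (-13) - 2(-23) = 33
p(9) = 33 - 2(-13) = 59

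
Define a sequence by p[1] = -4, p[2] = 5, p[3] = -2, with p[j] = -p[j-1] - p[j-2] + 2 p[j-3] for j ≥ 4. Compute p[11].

331

p[4] = -(-2) - 5 + 2*(-4) = -11
p[5] = -(-11) - (-2) + 2*5 = 23
p[6] = -23 - (-11) + 2*(-2) = -16
p[7] = -(-16) - 23 + 2*(-11) = -29
p[8] = -(-29) - (-16) + 2*23 = 91
p[9] = -91 - (-29) + 2*(-16) = -94
p[10] = -(-94) - 91 + 2*(-29) = -55
p[11] = -(-55) - (-94) + 2*91 = 331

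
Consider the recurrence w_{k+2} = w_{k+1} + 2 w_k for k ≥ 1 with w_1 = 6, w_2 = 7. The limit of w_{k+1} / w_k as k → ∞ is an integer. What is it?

2

The characteristic equation is r^2 - r - 2 = 0, which factors as (r - 2)(r + 1) = 0.
So the roots are 2 and -1. Since |2| > |-1| and the coefficient of 2^k is non-zero, the ratio tends to 2.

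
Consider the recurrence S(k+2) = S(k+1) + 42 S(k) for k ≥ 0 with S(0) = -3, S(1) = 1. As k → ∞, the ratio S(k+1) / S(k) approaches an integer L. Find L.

The characteristic equation is r^2 - r - 42 = 0, which factors as (r - 7)(r + 6) = 0.
So the roots are 7 and -6. Since |7| > |-6| and the coefficient of 7^k is non-zero, the ratio tends to 7.

7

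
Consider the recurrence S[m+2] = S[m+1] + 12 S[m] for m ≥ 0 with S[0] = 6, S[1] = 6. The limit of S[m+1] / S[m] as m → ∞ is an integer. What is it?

4

The characteristic equation is r^2 - r - 12 = 0, which factors as (r - 4)(r + 3) = 0.
So the roots are 4 and -3. Since |4| > |-3| and the coefficient of 4^m is non-zero, the ratio tends to 4.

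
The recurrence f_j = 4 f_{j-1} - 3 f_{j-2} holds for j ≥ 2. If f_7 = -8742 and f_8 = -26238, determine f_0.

Rearranging, f_{j-2} = (f_j - 4 f_{j-1}) / -3.
f_6 = (-26238 - 4·(-8742)) / -3 = 8730/-3 = -2910
f_5 = (-8742 - 4·(-2910)) / -3 = 2898/-3 = -966
f_4 = (-2910 - 4·(-966)) / -3 = 954/-3 = -318
f_3 = (-966 - 4·(-318)) / -3 = 306/-3 = -102
f_2 = (-318 - 4·(-102)) / -3 = 90/-3 = -30
f_1 = (-102 - 4·(-30)) / -3 = 18/-3 = -6
f_0 = (-30 - 4·(-6)) / -3 = -6/-3 = 2

2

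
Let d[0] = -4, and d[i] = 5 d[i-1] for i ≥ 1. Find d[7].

-312500

d[1] = 5(-4) = -20
d[2] = 5(-20) = -100
d[3] = 5(-100) = -500
d[4] = 5(-500) = -2500
d[5] = 5(-2500) = -12500
d[6] = 5(-12500) = -62500
d[7] = 5(-62500) = -312500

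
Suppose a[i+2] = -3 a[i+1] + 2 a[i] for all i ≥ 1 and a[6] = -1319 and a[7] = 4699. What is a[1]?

8

Rearranging, a[i-2] = (a[i] + 3 a[i-1]) / 2.
a[5] = (4699 + 3*(-1319)) / 2 = 742/2 = 371
a[4] = (-1319 + 3*371) / 2 = -206/2 = -103
a[3] = (371 + 3*(-103)) / 2 = 62/2 = 31
a[2] = (-103 + 3*31) / 2 = -10/2 = -5
a[1] = (31 + 3*(-5)) / 2 = 16/2 = 8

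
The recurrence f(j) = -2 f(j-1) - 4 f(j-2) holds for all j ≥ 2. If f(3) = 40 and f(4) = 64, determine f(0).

Rearranging, f(j-2) = (f(j) + 2 f(j-1)) / -4.
f(2) = (64 + 2(40)) / -4 = 144/-4 = -36
f(1) = (40 + 2(-36)) / -4 = -32/-4 = 8
f(0) = (-36 + 2(8)) / -4 = -20/-4 = 5

5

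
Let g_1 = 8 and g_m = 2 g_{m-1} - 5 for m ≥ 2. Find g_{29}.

The fixed point is -5/(1 - 2) = 5, so g_m - 5 = 2(g_{m-1} - 5).
Hence g_m = 3·2^{m-1} + 5.
g_{29} = 3·2^{28} + 5 = 3·268435456 + 5 = 805306373.

805306373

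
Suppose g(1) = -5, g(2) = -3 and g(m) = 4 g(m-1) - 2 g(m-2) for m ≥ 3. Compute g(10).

g(3) = 4(-3) - 2(-5) = -2
g(4) = 4(-2) - 2(-3) = -2
g(5) = 4(-2) - 2(-2) = -4
g(6) = 4(-4) - 2(-2) = -12
g(7) = 4(-12) - 2(-4) = -40
g(8) = 4(-40) - 2(-12) = -136
g(9) = 4(-136) - 2(-40) = -464
g(10) = 4(-464) - 2(-136) = -1584

-1584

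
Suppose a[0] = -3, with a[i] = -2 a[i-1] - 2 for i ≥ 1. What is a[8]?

a[1] = -2(-3) - 2 = 4
a[2] = -2(4) - 2 = -10
a[3] = -2(-10) - 2 = 18
a[4] = -2(18) - 2 = -38
a[5] = -2(-38) - 2 = 74
a[6] = -2(74) - 2 = -150
a[7] = -2(-150) - 2 = 298
a[8] = -2(298) - 2 = -598

-598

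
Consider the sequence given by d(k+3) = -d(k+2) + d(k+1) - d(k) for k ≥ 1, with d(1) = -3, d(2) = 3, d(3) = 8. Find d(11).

312

d(4) = -8 + 3 - (-3) = -2
d(5) = -(-2) + 8 - 3 = 7
d(6) = -7 + (-2) - 8 = -17
d(7) = -(-17) + 7 - (-2) = 26
d(8) = -26 + (-17) - 7 = -50
d(9) = -(-50) + 26 - (-17) = 93
d(10) = -93 + (-50) - 26 = -169
d(11) = -(-169) + 93 - (-50) = 312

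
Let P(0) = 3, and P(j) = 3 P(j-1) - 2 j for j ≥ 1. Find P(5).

P(1) = 3·3 - 2 = 7
P(2) = 3·7 - 4 = 17
P(3) = 3·17 - 6 = 45
P(4) = 3·45 - 8 = 127
P(5) = 3·127 - 10 = 371

371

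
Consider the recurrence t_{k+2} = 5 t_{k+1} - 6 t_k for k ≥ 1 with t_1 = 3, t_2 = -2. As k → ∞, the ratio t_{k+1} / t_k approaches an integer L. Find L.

3

The characteristic equation is r^2 - 5r + 6 = 0, which factors as (r - 3)(r - 2) = 0.
So the roots are 3 and 2. Since |3| > |2| and the coefficient of 3^k is non-zero, the ratio tends to 3.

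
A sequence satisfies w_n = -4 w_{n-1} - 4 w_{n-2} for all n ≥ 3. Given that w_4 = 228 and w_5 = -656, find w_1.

Rearranging, w_{n-2} = (w_n + 4 w_{n-1}) / -4.
w_3 = (-656 + 4(228)) / -4 = 256/-4 = -64
w_2 = (228 + 4(-64)) / -4 = -28/-4 = 7
w_1 = (-64 + 4(7)) / -4 = -36/-4 = 9

9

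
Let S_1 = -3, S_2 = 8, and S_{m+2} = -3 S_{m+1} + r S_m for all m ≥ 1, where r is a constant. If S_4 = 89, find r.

S_3 = -24 - 3r
S_4 = 72 + 17r
So 72 + 17r = 89, giving r = 1.

1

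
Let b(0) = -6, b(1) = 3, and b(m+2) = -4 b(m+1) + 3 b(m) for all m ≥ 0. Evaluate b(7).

b(2) = -4*3 + 3*(-6) = -30
b(3) = -4*(-30) + 3*3 = 129
b(4) = -4*129 + 3*(-30) = -606
b(5) = -4*(-606) + 3*129 = 2811
b(6) = -4*2811 + 3*(-606) = -13062
b(7) = -4*(-13062) + 3*2811 = 60681

60681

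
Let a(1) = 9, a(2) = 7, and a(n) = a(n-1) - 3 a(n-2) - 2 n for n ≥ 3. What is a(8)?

a(3) = 7 - 3*9 - 6 = -26
a(4) = (-26) - 3*7 - 8 = -55
a(5) = (-55) - 3*(-26) - 10 = 13
a(6) = 13 - 3*(-55) - 12 = 166
a(7) = 166 - 3*13 - 14 = 113
a(8) = 113 - 3*166 - 16 = -401

-401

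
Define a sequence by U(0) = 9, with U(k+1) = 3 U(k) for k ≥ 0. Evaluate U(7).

U(1) = 3·9 = 27
U(2) = 3·27 = 81
U(3) = 3·81 = 243
U(4) = 3·243 = 729
U(5) = 3·729 = 2187
U(6) = 3·2187 = 6561
U(7) = 3·6561 = 19683

19683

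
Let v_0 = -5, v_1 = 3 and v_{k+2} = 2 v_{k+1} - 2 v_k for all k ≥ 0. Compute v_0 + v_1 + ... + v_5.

48

v_2 = 2(3) - 2(-5) = 16
v_3 = 2(16) - 2(3) = 26
v_4 = 2(26) - 2(16) = 20
v_5 = 2(20) - 2(26) = -12
Sum = (-5) + 3 + 16 + 26 + 20 + (-12) = 48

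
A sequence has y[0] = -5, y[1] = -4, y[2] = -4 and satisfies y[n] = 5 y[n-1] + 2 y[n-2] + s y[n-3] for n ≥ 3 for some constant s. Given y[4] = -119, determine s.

-1

y[3] = -28 - 5s
y[4] = -148 - 29s
So -148 - 29s = -119, giving s = -1.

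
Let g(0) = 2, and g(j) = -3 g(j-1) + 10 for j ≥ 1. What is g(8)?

-3278

g(1) = -3*2 + 10 = 4
g(2) = -3*4 + 10 = -2
g(3) = -3*(-2) + 10 = 16
g(4) = -3*16 + 10 = -38
g(5) = -3*(-38) + 10 = 124
g(6) = -3*124 + 10 = -362
g(7) = -3*(-362) + 10 = 1096
g(8) = -3*1096 + 10 = -3278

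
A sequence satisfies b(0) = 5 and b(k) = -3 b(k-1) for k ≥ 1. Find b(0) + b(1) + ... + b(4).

b(1) = -3*5 = -15
b(2) = -3*(-15) = 45
b(3) = -3*45 = -135
b(4) = -3*(-135) = 405
Sum = 5 + (-15) + 45 + (-135) + 405 = 305

305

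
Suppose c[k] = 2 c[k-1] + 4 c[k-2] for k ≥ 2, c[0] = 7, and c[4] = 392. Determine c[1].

Let c[1] = w.
c[2] = 28 + 2w
c[3] = 56 + 8w
c[4] = 224 + 24w
So 224 + 24w = 392, giving w = 7.

7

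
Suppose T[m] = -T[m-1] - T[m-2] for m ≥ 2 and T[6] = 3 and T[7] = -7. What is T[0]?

3

Rearranging, T[m-2] = -(T[m] + T[m-1]).
T[5] = -(-7 + 3) = 4
T[4] = -(3 + 4) = -7
T[3] = -(4 + (-7)) = 3
T[2] = -(-7 + 3) = 4
T[1] = -(3 + 4) = -7
T[0] = -(4 + (-7)) = 3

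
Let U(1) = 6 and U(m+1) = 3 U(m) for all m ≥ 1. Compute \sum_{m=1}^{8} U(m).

19680

U(2) = 3*6 = 18
U(3) = 3*18 = 54
U(4) = 3*54 = 162
U(5) = 3*162 = 486
U(6) = 3*486 = 1458
U(7) = 3*1458 = 4374
U(8) = 3*4374 = 13122
Sum = 6 + 18 + 54 + 162 + 486 + 1458 + 4374 + 13122 = 19680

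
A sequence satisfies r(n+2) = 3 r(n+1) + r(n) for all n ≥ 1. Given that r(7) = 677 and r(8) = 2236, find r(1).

-7

Rearranging, r(n-2) = r(n) - 3 r(n-1).
r(6) = 2236 - 3·677 = 205
r(5) = 677 - 3·205 = 62
r(4) = 205 - 3·62 = 19
r(3) = 62 - 3·19 = 5
r(2) = 19 - 3·5 = 4
r(1) = 5 - 3·4 = -7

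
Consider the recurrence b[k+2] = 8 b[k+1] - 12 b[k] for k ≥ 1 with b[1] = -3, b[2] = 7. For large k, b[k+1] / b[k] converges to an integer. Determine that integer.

The characteristic equation is r^2 - 8r + 12 = 0, which factors as (r - 6)(r - 2) = 0.
So the roots are 6 and 2. Since |6| > |2| and the coefficient of 6^k is non-zero, the ratio tends to 6.

6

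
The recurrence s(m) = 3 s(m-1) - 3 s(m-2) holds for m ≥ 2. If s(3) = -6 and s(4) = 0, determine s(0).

Rearranging, s(m-2) = (s(m) - 3 s(m-1)) / -3.
s(2) = (0 - 3·(-6)) / -3 = 18/-3 = -6
s(1) = (-6 - 3·(-6)) / -3 = 12/-3 = -4
s(0) = (-6 - 3·(-4)) / -3 = 6/-3 = -2

-2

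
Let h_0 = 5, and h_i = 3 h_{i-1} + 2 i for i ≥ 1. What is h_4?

521

h_1 = 3(5) + 2 = 17
h_2 = 3(17) + 4 = 55
h_3 = 3(55) + 6 = 171
h_4 = 3(171) + 8 = 521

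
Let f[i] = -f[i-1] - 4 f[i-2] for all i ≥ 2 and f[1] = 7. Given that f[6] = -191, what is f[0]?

Let f[0] = v.
f[2] = -7 - 4v
f[3] = -21 + 4v
f[4] = 49 + 12v
f[5] = 35 - 28v
f[6] = -231 - 20v
So -231 - 20v = -191, giving v = -2.

-2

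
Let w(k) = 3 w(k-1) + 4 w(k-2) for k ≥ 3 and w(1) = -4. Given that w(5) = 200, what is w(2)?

8

Let w(2) = x.
w(3) = -16 + 3x
w(4) = -48 + 13x
w(5) = -208 + 51x
So -208 + 51x = 200, giving x = 8.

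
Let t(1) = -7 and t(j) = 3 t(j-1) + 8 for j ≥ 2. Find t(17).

-129140167

The fixed point is 8/(1 - 3) = -4, so t(j) + 4 = 3(t(j-1) + 4).
Hence t(j) = -3·3^{j-1} - 4.
t(17) = -3·3^{16} - 4 = -3·43046721 - 4 = -129140167.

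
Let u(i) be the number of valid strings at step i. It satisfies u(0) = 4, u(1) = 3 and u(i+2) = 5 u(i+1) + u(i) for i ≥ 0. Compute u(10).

9977329

u(2) = 5·3 + 4 = 19
u(3) = 5·19 + 3 = 98
u(4) = 5·98 + 19 = 509
u(5) = 5·509 + 98 = 2643
u(6) = 5·2643 + 509 = 13724
u(7) = 5·13724 + 2643 = 71263
u(8) = 5·71263 + 13724 = 370039
u(9) = 5·370039 + 71263 = 1921458
u(10) = 5·1921458 + 370039 = 9977329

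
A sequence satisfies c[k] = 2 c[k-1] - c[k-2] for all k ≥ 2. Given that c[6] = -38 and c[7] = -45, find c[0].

Rearranging, c[k-2] = -(c[k] - 2 c[k-1]).
c[5] = -(-45 - 2(-38)) = -31
c[4] = -(-38 - 2(-31)) = -24
c[3] = -(-31 - 2(-24)) = -17
c[2] = -(-24 - 2(-17)) = -10
c[1] = -(-17 - 2(-10)) = -3
c[0] = -(-10 - 2(-3)) = 4

4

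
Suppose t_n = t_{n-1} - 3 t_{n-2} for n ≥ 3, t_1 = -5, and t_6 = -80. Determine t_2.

-5

Let t_2 = w.
t_3 = 15 + w
t_4 = 15 - 2w
t_5 = -30 - 5w
t_6 = -75 + w
So -75 + w = -80, giving w = -5.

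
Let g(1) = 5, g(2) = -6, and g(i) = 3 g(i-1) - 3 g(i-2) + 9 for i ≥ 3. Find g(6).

-18

g(3) = 3(-6) - 3(5) + 9 = -24
g(4) = 3(-24) - 3(-6) + 9 = -45
g(5) = 3(-45) - 3(-24) + 9 = -54
g(6) = 3(-54) - 3(-45) + 9 = -18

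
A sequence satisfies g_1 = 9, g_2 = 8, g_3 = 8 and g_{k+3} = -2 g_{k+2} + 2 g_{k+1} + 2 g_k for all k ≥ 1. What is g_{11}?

g_4 = -2·8 + 2·8 + 2·9 = 18
g_5 = -2·18 + 2·8 + 2·8 = -4
g_6 = -2·(-4) + 2·18 + 2·8 = 60
g_7 = -2·60 + 2·(-4) + 2·18 = -92
g_8 = -2·(-92) + 2·60 + 2·(-4) = 296
g_9 = -2·296 + 2·(-92) + 2·60 = -656
g_{10} = -2·(-656) + 2·296 + 2·(-92) = 1720
g_{11} = -2·1720 + 2·(-656) + 2·296 = -4160

-4160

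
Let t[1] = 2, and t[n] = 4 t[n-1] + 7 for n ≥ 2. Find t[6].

4435

t[2] = 4(2) + 7 = 15
t[3] = 4(15) + 7 = 67
t[4] = 4(67) + 7 = 275
t[5] = 4(275) + 7 = 1107
t[6] = 4(1107) + 7 = 4435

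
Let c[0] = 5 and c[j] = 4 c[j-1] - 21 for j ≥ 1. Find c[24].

-562949953421305

The fixed point is -21/(1 - 4) = 7, so c[j] - 7 = 4(c[j-1] - 7).
Hence c[j] = -2·4^j + 7.
c[24] = -2·4^{24} + 7 = -2·281474976710656 + 7 = -562949953421305.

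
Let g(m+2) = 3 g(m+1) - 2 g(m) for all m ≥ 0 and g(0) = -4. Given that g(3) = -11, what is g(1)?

-5

Let g(1) = x.
g(2) = 8 + 3x
g(3) = 24 + 7x
So 24 + 7x = -11, giving x = -5.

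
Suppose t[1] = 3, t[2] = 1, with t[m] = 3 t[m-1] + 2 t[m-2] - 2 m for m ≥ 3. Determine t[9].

241

t[3] = 3·1 + 2·3 - 6 = 3
t[4] = 3·3 + 2·1 - 8 = 3
t[5] = 3·3 + 2·3 - 10 = 5
t[6] = 3·5 + 2·3 - 12 = 9
t[7] = 3·9 + 2·5 - 14 = 23
t[8] = 3·23 + 2·9 - 16 = 71
t[9] = 3·71 + 2·23 - 18 = 241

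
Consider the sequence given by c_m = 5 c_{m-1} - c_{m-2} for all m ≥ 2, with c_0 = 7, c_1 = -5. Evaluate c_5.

-3560

c_2 = 5*(-5) - 7 = -32
c_3 = 5*(-32) - (-5) = -155
c_4 = 5*(-155) - (-32) = -743
c_5 = 5*(-743) - (-155) = -3560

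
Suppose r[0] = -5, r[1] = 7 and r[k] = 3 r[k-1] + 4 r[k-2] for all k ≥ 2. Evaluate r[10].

419425

r[2] = 3·7 + 4·(-5) = 1
r[3] = 3·1 + 4·7 = 31
r[4] = 3·31 + 4·1 = 97
r[5] = 3·97 + 4·31 = 415
r[6] = 3·415 + 4·97 = 1633
r[7] = 3·1633 + 4·415 = 6559
r[8] = 3·6559 + 4·1633 = 26209
r[9] = 3·26209 + 4·6559 = 104863
r[10] = 3·104863 + 4·26209 = 419425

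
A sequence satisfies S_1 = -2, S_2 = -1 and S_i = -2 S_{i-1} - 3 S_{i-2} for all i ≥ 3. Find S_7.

-76

S_3 = -2·(-1) - 3·(-2) = 8
S_4 = -2·8 - 3·(-1) = -13
S_5 = -2·(-13) - 3·8 = 2
S_6 = -2·2 - 3·(-13) = 35
S_7 = -2·35 - 3·2 = -76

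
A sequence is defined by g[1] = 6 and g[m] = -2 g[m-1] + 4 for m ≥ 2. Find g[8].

g[2] = -2·6 + 4 = -8
g[3] = -2·(-8) + 4 = 20
g[4] = -2·20 + 4 = -36
g[5] = -2·(-36) + 4 = 76
g[6] = -2·76 + 4 = -148
g[7] = -2·(-148) + 4 = 300
g[8] = -2·300 + 4 = -596

-596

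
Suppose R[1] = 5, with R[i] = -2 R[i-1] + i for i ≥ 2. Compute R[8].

-566

R[2] = -2(5) + 2 = -8
R[3] = -2(-8) + 3 = 19
R[4] = -2(19) + 4 = -34
R[5] = -2(-34) + 5 = 73
R[6] = -2(73) + 6 = -140
R[7] = -2(-140) + 7 = 287
R[8] = -2(287) + 8 = -566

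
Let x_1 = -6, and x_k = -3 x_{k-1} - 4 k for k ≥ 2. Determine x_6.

1026

x_2 = -3(-6) - 8 = 10
x_3 = -3(10) - 12 = -42
x_4 = -3(-42) - 16 = 110
x_5 = -3(110) - 20 = -350
x_6 = -3(-350) - 24 = 1026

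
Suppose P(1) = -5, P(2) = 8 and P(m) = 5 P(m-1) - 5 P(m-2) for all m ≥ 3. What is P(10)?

708125

P(3) = 5·8 - 5·(-5) = 65
P(4) = 5·65 - 5·8 = 285
P(5) = 5·285 - 5·65 = 1100
P(6) = 5·1100 - 5·285 = 4075
P(7) = 5·4075 - 5·1100 = 14875
P(8) = 5·14875 - 5·4075 = 54000
P(9) = 5·54000 - 5·14875 = 195625
P(10) = 5·195625 - 5·54000 = 708125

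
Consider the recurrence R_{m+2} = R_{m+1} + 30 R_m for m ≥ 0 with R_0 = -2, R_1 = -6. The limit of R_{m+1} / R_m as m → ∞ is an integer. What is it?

6

The characteristic equation is r^2 - r - 30 = 0, which factors as (r - 6)(r + 5) = 0.
So the roots are 6 and -5. Since |6| > |-5| and the coefficient of 6^m is non-zero, the ratio tends to 6.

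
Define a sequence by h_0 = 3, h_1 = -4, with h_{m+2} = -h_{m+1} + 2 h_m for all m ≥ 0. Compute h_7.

-298

h_2 = -(-4) + 2*3 = 10
h_3 = -10 + 2*(-4) = -18
h_4 = -(-18) + 2*10 = 38
h_5 = -38 + 2*(-18) = -74
h_6 = -(-74) + 2*38 = 150
h_7 = -150 + 2*(-74) = -298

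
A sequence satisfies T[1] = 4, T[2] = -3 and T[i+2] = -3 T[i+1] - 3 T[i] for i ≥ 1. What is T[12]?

-2187

T[3] = -3·(-3) - 3·4 = -3
T[4] = -3·(-3) - 3·(-3) = 18
T[5] = -3·18 - 3·(-3) = -45
T[6] = -3·(-45) - 3·18 = 81
T[7] = -3·81 - 3·(-45) = -108
T[8] = -3·(-108) - 3·81 = 81
T[9] = -3·81 - 3·(-108) = 81
T[10] = -3·81 - 3·81 = -486
T[11] = -3·(-486) - 3·81 = 1215
T[12] = -3·1215 - 3·(-486) = -2187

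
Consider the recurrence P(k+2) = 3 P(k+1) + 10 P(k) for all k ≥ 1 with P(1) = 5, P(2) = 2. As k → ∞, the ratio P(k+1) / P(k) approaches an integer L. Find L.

5

The characteristic equation is r^2 - 3r - 10 = 0, which factors as (r - 5)(r + 2) = 0.
So the roots are 5 and -2. Since |5| > |-2| and the coefficient of 5^k is non-zero, the ratio tends to 5.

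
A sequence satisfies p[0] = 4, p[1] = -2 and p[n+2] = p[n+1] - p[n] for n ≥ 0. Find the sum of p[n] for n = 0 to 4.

-6

p[2] = (-2) - 4 = -6
p[3] = (-6) - (-2) = -4
p[4] = (-4) - (-6) = 2
Sum = 4 + (-2) + (-6) + (-4) + 2 = -6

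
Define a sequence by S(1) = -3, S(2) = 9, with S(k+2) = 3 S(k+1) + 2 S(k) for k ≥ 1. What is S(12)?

2075121

S(3) = 3(9) + 2(-3) = 21
S(4) = 3(21) + 2(9) = 81
S(5) = 3(81) + 2(21) = 285
S(6) = 3(285) + 2(81) = 1017
S(7) = 3(1017) + 2(285) = 3621
S(8) = 3(3621) + 2(1017) = 12897
S(9) = 3(12897) + 2(3621) = 45933
S(10) = 3(45933) + 2(12897) = 163593
S(11) = 3(163593) + 2(45933) = 582645
S(12) = 3(582645) + 2(163593) = 2075121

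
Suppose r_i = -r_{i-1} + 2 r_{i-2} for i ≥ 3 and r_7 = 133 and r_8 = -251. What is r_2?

Rearranging, r_{i-2} = (r_i + r_{i-1}) / 2.
r_6 = (-251 + 133) / 2 = -118/2 = -59
r_5 = (133 + (-59)) / 2 = 74/2 = 37
r_4 = (-59 + 37) / 2 = -22/2 = -11
r_3 = (37 + (-11)) / 2 = 26/2 = 13
r_2 = (-11 + 13) / 2 = 2/2 = 1

1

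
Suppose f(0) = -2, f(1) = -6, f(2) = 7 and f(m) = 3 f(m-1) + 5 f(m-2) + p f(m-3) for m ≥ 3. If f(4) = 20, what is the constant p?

f(3) = -9 - 2p
f(4) = 8 - 12p
So 8 - 12p = 20, giving p = -1.

-1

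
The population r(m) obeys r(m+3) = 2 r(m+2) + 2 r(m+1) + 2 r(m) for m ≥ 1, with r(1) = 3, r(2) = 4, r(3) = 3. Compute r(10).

11320

r(4) = 2·3 + 2·4 + 2·3 = 20
r(5) = 2·20 + 2·3 + 2·4 = 54
r(6) = 2·54 + 2·20 + 2·3 = 154
r(7) = 2·154 + 2·54 + 2·20 = 456
r(8) = 2·456 + 2·154 + 2·54 = 1328
r(9) = 2·1328 + 2·456 + 2·154 = 3876
r(10) = 2·3876 + 2·1328 + 2·456 = 11320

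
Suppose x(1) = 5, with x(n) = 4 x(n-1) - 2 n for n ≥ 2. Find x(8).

56440

x(2) = 4·5 - 4 = 16
x(3) = 4·16 - 6 = 58
x(4) = 4·58 - 8 = 224
x(5) = 4·224 - 10 = 886
x(6) = 4·886 - 12 = 3532
x(7) = 4·3532 - 14 = 14114
x(8) = 4·14114 - 16 = 56440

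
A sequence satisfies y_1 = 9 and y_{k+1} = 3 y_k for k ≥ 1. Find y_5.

729

y_2 = 3*9 = 27
y_3 = 3*27 = 81
y_4 = 3*81 = 243
y_5 = 3*243 = 729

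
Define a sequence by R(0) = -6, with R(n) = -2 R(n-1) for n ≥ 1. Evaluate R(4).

R(1) = -2*(-6) = 12
R(2) = -2*12 = -24
R(3) = -2*(-24) = 48
R(4) = -2*48 = -96

-96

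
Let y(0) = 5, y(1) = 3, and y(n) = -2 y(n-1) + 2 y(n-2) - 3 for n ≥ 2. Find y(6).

-19

y(2) = -2*3 + 2*5 - 3 = 1
y(3) = -2*1 + 2*3 - 3 = 1
y(4) = -2*1 + 2*1 - 3 = -3
y(5) = -2*(-3) + 2*1 - 3 = 5
y(6) = -2*5 + 2*(-3) - 3 = -19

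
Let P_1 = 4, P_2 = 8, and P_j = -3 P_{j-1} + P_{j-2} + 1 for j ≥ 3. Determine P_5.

-216

P_3 = -3·8 + 4 + 1 = -19
P_4 = -3·(-19) + 8 + 1 = 66
P_5 = -3·66 + (-19) + 1 = -216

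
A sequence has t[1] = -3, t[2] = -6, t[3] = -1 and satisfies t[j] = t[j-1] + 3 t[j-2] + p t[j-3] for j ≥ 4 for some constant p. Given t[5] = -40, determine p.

t[4] = -19 - 3p
t[5] = -22 - 9p
So -22 - 9p = -40, giving p = 2.

2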